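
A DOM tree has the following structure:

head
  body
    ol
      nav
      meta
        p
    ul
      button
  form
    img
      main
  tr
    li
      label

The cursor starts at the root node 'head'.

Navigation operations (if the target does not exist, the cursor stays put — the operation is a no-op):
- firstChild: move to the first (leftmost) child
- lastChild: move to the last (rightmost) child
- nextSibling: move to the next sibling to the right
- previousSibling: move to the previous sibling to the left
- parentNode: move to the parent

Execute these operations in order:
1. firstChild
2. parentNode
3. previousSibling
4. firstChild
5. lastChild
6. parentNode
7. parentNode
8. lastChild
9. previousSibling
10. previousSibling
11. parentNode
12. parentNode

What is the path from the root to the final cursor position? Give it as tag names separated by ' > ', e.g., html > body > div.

Answer: head

Derivation:
After 1 (firstChild): body
After 2 (parentNode): head
After 3 (previousSibling): head (no-op, stayed)
After 4 (firstChild): body
After 5 (lastChild): ul
After 6 (parentNode): body
After 7 (parentNode): head
After 8 (lastChild): tr
After 9 (previousSibling): form
After 10 (previousSibling): body
After 11 (parentNode): head
After 12 (parentNode): head (no-op, stayed)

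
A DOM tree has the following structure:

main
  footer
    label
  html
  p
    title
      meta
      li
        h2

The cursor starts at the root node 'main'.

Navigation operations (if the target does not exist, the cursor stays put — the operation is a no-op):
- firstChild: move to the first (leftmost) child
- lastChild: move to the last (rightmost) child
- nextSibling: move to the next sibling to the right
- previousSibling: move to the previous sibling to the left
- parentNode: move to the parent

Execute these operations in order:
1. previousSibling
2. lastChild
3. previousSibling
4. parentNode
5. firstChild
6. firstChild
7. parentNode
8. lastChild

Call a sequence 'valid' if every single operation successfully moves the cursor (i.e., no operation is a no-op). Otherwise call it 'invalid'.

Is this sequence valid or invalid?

Answer: invalid

Derivation:
After 1 (previousSibling): main (no-op, stayed)
After 2 (lastChild): p
After 3 (previousSibling): html
After 4 (parentNode): main
After 5 (firstChild): footer
After 6 (firstChild): label
After 7 (parentNode): footer
After 8 (lastChild): label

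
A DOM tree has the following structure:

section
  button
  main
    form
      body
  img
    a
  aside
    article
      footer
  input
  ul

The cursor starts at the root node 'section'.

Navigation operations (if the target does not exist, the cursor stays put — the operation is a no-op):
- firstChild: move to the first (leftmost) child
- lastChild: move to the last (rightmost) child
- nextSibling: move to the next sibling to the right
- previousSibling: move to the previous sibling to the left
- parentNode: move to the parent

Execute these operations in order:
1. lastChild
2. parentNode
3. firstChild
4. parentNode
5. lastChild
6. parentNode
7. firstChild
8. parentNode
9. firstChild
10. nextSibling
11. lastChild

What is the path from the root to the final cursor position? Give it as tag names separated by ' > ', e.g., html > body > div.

After 1 (lastChild): ul
After 2 (parentNode): section
After 3 (firstChild): button
After 4 (parentNode): section
After 5 (lastChild): ul
After 6 (parentNode): section
After 7 (firstChild): button
After 8 (parentNode): section
After 9 (firstChild): button
After 10 (nextSibling): main
After 11 (lastChild): form

Answer: section > main > form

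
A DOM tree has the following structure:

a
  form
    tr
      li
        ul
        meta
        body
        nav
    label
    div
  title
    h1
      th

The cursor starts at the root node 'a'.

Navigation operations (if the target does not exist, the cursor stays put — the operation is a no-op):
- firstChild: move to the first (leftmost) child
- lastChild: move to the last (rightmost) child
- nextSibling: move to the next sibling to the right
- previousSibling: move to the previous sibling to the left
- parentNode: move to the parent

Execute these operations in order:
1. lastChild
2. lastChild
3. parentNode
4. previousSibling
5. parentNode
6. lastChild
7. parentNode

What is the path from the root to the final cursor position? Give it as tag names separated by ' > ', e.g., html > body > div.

Answer: a

Derivation:
After 1 (lastChild): title
After 2 (lastChild): h1
After 3 (parentNode): title
After 4 (previousSibling): form
After 5 (parentNode): a
After 6 (lastChild): title
After 7 (parentNode): a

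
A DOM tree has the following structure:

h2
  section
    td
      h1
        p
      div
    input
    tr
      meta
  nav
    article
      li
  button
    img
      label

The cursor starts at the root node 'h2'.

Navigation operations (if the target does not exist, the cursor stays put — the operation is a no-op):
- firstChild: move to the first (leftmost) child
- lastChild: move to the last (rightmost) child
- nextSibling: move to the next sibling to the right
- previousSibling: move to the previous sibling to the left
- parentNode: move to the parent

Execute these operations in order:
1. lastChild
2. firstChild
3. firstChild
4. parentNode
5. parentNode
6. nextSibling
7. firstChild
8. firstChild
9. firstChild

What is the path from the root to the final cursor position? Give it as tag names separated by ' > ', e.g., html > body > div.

Answer: h2 > button > img > label

Derivation:
After 1 (lastChild): button
After 2 (firstChild): img
After 3 (firstChild): label
After 4 (parentNode): img
After 5 (parentNode): button
After 6 (nextSibling): button (no-op, stayed)
After 7 (firstChild): img
After 8 (firstChild): label
After 9 (firstChild): label (no-op, stayed)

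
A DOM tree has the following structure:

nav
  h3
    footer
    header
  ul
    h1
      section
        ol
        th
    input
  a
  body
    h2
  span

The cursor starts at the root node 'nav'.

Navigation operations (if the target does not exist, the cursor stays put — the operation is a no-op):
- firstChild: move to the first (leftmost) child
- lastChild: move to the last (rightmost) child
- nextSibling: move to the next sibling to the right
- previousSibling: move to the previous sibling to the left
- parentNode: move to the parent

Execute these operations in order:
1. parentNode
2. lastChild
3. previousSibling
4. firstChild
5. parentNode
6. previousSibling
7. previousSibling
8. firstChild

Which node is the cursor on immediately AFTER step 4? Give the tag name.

Answer: h2

Derivation:
After 1 (parentNode): nav (no-op, stayed)
After 2 (lastChild): span
After 3 (previousSibling): body
After 4 (firstChild): h2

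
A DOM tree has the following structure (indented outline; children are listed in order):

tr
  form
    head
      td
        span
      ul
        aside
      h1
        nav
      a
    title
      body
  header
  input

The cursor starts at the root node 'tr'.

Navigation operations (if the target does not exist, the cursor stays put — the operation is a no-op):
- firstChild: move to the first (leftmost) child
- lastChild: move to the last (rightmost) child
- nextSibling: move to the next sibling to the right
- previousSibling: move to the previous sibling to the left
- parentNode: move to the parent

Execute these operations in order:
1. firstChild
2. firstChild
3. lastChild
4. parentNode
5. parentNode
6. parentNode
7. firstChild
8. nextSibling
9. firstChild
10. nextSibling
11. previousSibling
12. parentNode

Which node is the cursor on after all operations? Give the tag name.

After 1 (firstChild): form
After 2 (firstChild): head
After 3 (lastChild): a
After 4 (parentNode): head
After 5 (parentNode): form
After 6 (parentNode): tr
After 7 (firstChild): form
After 8 (nextSibling): header
After 9 (firstChild): header (no-op, stayed)
After 10 (nextSibling): input
After 11 (previousSibling): header
After 12 (parentNode): tr

Answer: tr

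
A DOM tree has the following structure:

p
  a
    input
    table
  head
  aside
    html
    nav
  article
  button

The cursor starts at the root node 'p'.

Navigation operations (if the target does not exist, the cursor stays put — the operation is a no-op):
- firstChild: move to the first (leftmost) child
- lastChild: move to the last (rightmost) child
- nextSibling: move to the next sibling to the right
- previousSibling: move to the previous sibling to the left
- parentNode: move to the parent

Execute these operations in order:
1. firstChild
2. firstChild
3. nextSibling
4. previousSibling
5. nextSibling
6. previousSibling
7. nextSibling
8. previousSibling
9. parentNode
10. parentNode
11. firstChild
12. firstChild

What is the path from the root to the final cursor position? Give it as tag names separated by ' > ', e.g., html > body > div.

Answer: p > a > input

Derivation:
After 1 (firstChild): a
After 2 (firstChild): input
After 3 (nextSibling): table
After 4 (previousSibling): input
After 5 (nextSibling): table
After 6 (previousSibling): input
After 7 (nextSibling): table
After 8 (previousSibling): input
After 9 (parentNode): a
After 10 (parentNode): p
After 11 (firstChild): a
After 12 (firstChild): input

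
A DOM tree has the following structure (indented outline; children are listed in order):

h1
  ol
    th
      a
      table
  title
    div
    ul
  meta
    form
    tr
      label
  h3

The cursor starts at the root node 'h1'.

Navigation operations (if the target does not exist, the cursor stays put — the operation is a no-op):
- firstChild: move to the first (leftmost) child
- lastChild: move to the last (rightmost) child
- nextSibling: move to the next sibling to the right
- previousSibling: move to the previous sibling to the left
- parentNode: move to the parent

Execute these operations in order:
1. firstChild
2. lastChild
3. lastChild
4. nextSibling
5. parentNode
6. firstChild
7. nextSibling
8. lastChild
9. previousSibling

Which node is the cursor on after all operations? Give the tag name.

Answer: a

Derivation:
After 1 (firstChild): ol
After 2 (lastChild): th
After 3 (lastChild): table
After 4 (nextSibling): table (no-op, stayed)
After 5 (parentNode): th
After 6 (firstChild): a
After 7 (nextSibling): table
After 8 (lastChild): table (no-op, stayed)
After 9 (previousSibling): a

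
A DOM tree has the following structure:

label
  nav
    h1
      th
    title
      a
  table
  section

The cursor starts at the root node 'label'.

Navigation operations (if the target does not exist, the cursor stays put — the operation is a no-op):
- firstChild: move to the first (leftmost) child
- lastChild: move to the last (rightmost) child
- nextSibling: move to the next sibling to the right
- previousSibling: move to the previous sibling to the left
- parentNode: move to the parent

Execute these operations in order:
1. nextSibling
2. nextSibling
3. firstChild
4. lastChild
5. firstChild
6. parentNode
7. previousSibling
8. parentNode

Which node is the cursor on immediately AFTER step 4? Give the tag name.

After 1 (nextSibling): label (no-op, stayed)
After 2 (nextSibling): label (no-op, stayed)
After 3 (firstChild): nav
After 4 (lastChild): title

Answer: title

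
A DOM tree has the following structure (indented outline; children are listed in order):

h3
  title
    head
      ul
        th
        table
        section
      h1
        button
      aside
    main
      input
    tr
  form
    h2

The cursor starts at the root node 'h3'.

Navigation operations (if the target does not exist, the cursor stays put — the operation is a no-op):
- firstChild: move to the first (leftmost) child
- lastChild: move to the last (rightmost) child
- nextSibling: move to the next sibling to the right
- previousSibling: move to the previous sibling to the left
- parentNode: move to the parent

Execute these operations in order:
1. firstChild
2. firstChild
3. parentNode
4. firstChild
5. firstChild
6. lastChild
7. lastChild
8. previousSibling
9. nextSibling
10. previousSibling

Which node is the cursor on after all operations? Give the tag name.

Answer: table

Derivation:
After 1 (firstChild): title
After 2 (firstChild): head
After 3 (parentNode): title
After 4 (firstChild): head
After 5 (firstChild): ul
After 6 (lastChild): section
After 7 (lastChild): section (no-op, stayed)
After 8 (previousSibling): table
After 9 (nextSibling): section
After 10 (previousSibling): table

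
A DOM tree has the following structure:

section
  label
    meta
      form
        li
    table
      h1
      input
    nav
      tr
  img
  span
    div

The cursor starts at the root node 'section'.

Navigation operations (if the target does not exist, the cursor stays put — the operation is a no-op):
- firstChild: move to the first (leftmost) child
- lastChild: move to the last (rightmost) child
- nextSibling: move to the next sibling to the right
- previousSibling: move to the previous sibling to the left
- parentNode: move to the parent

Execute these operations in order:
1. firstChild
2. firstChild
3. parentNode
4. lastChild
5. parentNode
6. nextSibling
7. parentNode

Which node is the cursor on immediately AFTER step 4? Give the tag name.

Answer: nav

Derivation:
After 1 (firstChild): label
After 2 (firstChild): meta
After 3 (parentNode): label
After 4 (lastChild): nav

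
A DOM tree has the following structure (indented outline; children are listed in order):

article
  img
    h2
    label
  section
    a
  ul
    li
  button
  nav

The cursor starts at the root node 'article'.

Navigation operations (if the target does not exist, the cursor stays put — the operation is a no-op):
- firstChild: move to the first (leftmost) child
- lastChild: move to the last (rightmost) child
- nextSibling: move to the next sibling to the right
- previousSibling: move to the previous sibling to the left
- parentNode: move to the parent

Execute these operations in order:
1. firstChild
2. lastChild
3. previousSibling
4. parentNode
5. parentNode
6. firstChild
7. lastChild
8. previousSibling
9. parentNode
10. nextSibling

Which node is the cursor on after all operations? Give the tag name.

Answer: section

Derivation:
After 1 (firstChild): img
After 2 (lastChild): label
After 3 (previousSibling): h2
After 4 (parentNode): img
After 5 (parentNode): article
After 6 (firstChild): img
After 7 (lastChild): label
After 8 (previousSibling): h2
After 9 (parentNode): img
After 10 (nextSibling): section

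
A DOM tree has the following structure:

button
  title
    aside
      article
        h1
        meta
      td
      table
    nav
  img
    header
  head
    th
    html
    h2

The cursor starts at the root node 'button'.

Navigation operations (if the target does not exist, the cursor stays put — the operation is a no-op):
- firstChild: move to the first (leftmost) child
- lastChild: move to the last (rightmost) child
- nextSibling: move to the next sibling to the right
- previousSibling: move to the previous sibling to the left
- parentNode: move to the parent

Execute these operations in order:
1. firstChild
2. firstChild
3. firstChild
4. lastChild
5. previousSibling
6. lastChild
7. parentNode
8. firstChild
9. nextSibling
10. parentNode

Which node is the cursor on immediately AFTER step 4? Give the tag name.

After 1 (firstChild): title
After 2 (firstChild): aside
After 3 (firstChild): article
After 4 (lastChild): meta

Answer: meta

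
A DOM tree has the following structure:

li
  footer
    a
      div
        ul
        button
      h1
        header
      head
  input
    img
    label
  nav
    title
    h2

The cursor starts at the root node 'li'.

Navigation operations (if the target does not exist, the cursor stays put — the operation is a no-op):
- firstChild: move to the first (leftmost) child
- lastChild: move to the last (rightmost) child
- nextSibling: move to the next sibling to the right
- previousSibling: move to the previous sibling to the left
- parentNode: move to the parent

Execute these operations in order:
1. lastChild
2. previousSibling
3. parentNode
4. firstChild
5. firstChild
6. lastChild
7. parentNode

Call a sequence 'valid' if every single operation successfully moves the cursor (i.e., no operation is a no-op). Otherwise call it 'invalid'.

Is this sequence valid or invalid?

After 1 (lastChild): nav
After 2 (previousSibling): input
After 3 (parentNode): li
After 4 (firstChild): footer
After 5 (firstChild): a
After 6 (lastChild): head
After 7 (parentNode): a

Answer: valid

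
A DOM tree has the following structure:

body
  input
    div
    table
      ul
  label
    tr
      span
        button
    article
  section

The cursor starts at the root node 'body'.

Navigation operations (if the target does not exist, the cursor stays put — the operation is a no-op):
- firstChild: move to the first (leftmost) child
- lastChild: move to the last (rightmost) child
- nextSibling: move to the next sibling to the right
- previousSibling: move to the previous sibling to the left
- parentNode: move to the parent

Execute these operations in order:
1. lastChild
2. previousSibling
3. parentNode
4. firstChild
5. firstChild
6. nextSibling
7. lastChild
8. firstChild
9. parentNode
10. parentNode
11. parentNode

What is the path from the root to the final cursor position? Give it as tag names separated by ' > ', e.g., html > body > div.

Answer: body

Derivation:
After 1 (lastChild): section
After 2 (previousSibling): label
After 3 (parentNode): body
After 4 (firstChild): input
After 5 (firstChild): div
After 6 (nextSibling): table
After 7 (lastChild): ul
After 8 (firstChild): ul (no-op, stayed)
After 9 (parentNode): table
After 10 (parentNode): input
After 11 (parentNode): body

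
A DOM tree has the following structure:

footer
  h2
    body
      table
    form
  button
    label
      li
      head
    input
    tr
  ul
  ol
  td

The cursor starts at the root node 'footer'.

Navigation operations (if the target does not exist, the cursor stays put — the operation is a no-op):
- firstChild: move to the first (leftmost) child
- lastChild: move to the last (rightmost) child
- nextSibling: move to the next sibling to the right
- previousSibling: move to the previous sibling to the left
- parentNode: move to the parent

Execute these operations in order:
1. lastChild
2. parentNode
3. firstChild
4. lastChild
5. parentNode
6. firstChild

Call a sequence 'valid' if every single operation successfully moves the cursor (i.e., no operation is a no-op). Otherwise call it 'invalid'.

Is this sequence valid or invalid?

Answer: valid

Derivation:
After 1 (lastChild): td
After 2 (parentNode): footer
After 3 (firstChild): h2
After 4 (lastChild): form
After 5 (parentNode): h2
After 6 (firstChild): body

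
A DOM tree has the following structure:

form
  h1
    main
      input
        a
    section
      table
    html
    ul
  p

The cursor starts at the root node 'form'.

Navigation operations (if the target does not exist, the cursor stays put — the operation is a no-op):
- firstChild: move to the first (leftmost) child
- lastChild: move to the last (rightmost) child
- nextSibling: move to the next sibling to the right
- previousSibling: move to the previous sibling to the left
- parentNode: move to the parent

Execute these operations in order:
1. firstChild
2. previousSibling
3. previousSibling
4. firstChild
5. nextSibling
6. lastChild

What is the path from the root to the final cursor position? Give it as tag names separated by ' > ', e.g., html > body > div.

Answer: form > h1 > section > table

Derivation:
After 1 (firstChild): h1
After 2 (previousSibling): h1 (no-op, stayed)
After 3 (previousSibling): h1 (no-op, stayed)
After 4 (firstChild): main
After 5 (nextSibling): section
After 6 (lastChild): table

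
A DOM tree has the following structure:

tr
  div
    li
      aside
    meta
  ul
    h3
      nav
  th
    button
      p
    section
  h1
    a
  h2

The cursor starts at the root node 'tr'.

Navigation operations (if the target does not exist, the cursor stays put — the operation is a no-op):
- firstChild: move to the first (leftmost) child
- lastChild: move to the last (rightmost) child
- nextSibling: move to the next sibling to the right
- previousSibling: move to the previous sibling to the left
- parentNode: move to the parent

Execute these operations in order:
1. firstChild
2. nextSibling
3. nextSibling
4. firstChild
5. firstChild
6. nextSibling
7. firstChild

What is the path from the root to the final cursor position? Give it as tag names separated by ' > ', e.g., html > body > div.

After 1 (firstChild): div
After 2 (nextSibling): ul
After 3 (nextSibling): th
After 4 (firstChild): button
After 5 (firstChild): p
After 6 (nextSibling): p (no-op, stayed)
After 7 (firstChild): p (no-op, stayed)

Answer: tr > th > button > p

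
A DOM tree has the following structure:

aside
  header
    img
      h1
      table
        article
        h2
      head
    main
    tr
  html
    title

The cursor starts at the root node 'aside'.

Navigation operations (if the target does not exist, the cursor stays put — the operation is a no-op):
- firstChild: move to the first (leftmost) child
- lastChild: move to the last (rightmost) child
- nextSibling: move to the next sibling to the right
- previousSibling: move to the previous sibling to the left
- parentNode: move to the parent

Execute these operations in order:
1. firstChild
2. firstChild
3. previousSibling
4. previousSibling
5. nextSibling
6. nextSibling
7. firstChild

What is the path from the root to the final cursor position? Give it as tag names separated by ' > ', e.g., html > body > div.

After 1 (firstChild): header
After 2 (firstChild): img
After 3 (previousSibling): img (no-op, stayed)
After 4 (previousSibling): img (no-op, stayed)
After 5 (nextSibling): main
After 6 (nextSibling): tr
After 7 (firstChild): tr (no-op, stayed)

Answer: aside > header > tr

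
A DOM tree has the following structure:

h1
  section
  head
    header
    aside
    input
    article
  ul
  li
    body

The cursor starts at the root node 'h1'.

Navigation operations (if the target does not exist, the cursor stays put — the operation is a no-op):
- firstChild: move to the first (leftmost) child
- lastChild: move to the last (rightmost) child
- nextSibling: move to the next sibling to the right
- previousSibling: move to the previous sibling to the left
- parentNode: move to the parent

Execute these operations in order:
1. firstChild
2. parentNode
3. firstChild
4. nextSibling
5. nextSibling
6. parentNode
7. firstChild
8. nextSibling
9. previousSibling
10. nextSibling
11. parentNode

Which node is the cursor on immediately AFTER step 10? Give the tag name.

After 1 (firstChild): section
After 2 (parentNode): h1
After 3 (firstChild): section
After 4 (nextSibling): head
After 5 (nextSibling): ul
After 6 (parentNode): h1
After 7 (firstChild): section
After 8 (nextSibling): head
After 9 (previousSibling): section
After 10 (nextSibling): head

Answer: head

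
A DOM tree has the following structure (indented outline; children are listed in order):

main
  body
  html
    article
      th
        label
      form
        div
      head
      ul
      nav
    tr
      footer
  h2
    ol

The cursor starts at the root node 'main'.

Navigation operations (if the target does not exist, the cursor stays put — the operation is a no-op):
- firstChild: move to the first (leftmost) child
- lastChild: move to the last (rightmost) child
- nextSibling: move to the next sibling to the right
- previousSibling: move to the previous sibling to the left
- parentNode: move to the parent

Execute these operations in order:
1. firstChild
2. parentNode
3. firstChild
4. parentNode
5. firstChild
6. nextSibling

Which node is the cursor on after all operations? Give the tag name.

Answer: html

Derivation:
After 1 (firstChild): body
After 2 (parentNode): main
After 3 (firstChild): body
After 4 (parentNode): main
After 5 (firstChild): body
After 6 (nextSibling): html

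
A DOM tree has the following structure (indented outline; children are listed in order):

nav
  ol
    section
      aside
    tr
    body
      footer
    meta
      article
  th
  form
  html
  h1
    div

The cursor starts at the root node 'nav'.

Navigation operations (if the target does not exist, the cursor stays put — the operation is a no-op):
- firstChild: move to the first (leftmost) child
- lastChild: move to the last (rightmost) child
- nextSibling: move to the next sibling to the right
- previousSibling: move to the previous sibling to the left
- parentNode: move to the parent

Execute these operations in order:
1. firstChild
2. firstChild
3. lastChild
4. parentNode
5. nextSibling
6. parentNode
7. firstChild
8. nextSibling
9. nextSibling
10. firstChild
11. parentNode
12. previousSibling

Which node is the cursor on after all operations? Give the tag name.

After 1 (firstChild): ol
After 2 (firstChild): section
After 3 (lastChild): aside
After 4 (parentNode): section
After 5 (nextSibling): tr
After 6 (parentNode): ol
After 7 (firstChild): section
After 8 (nextSibling): tr
After 9 (nextSibling): body
After 10 (firstChild): footer
After 11 (parentNode): body
After 12 (previousSibling): tr

Answer: tr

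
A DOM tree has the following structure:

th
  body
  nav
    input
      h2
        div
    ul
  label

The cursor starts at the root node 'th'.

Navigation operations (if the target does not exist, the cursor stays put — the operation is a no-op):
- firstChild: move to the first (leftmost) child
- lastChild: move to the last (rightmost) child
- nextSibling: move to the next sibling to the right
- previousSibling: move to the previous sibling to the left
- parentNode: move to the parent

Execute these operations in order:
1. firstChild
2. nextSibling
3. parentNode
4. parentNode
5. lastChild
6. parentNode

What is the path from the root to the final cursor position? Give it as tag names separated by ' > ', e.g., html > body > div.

Answer: th

Derivation:
After 1 (firstChild): body
After 2 (nextSibling): nav
After 3 (parentNode): th
After 4 (parentNode): th (no-op, stayed)
After 5 (lastChild): label
After 6 (parentNode): th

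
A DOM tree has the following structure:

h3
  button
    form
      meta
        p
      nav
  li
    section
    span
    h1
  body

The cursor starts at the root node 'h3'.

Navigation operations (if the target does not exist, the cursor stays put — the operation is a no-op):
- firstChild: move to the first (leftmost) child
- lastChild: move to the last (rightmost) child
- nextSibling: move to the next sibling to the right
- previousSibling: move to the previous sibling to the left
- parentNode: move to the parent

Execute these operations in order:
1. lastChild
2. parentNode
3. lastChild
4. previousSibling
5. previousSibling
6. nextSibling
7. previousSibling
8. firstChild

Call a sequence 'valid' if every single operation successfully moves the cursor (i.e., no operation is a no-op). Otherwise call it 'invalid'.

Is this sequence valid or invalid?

After 1 (lastChild): body
After 2 (parentNode): h3
After 3 (lastChild): body
After 4 (previousSibling): li
After 5 (previousSibling): button
After 6 (nextSibling): li
After 7 (previousSibling): button
After 8 (firstChild): form

Answer: valid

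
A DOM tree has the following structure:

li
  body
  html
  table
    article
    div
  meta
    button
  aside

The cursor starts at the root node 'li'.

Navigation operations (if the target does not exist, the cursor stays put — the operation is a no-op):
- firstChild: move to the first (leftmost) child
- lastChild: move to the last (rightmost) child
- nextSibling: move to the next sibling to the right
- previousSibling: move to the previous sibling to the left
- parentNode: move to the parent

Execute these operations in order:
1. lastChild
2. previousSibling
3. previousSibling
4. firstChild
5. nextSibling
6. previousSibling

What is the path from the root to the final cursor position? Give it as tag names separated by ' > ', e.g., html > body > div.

After 1 (lastChild): aside
After 2 (previousSibling): meta
After 3 (previousSibling): table
After 4 (firstChild): article
After 5 (nextSibling): div
After 6 (previousSibling): article

Answer: li > table > article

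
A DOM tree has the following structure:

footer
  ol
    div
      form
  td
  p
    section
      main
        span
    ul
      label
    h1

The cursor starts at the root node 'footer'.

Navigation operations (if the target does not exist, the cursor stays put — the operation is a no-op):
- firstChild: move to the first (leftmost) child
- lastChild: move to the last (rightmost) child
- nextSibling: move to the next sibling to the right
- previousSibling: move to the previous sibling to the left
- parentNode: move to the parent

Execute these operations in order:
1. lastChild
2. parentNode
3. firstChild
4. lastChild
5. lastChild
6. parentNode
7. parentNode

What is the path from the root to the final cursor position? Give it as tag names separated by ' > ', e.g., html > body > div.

Answer: footer > ol

Derivation:
After 1 (lastChild): p
After 2 (parentNode): footer
After 3 (firstChild): ol
After 4 (lastChild): div
After 5 (lastChild): form
After 6 (parentNode): div
After 7 (parentNode): ol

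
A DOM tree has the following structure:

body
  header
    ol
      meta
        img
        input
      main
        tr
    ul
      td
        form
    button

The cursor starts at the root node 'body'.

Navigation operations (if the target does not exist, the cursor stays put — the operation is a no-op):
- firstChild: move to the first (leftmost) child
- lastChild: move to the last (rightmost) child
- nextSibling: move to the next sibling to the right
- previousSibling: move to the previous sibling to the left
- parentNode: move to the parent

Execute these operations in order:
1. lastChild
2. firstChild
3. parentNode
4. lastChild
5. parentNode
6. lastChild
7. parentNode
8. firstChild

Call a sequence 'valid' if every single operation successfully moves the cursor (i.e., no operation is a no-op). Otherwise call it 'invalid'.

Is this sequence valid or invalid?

Answer: valid

Derivation:
After 1 (lastChild): header
After 2 (firstChild): ol
After 3 (parentNode): header
After 4 (lastChild): button
After 5 (parentNode): header
After 6 (lastChild): button
After 7 (parentNode): header
After 8 (firstChild): ol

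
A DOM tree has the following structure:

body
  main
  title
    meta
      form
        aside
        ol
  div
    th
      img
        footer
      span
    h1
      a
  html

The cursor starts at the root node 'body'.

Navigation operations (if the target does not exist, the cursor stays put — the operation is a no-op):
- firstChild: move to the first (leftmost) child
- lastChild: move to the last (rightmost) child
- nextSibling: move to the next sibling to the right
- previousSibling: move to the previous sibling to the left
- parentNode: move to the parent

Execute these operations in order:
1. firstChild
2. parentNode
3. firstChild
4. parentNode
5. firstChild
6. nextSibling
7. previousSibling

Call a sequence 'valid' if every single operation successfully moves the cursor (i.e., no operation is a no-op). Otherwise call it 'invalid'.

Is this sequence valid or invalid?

Answer: valid

Derivation:
After 1 (firstChild): main
After 2 (parentNode): body
After 3 (firstChild): main
After 4 (parentNode): body
After 5 (firstChild): main
After 6 (nextSibling): title
After 7 (previousSibling): main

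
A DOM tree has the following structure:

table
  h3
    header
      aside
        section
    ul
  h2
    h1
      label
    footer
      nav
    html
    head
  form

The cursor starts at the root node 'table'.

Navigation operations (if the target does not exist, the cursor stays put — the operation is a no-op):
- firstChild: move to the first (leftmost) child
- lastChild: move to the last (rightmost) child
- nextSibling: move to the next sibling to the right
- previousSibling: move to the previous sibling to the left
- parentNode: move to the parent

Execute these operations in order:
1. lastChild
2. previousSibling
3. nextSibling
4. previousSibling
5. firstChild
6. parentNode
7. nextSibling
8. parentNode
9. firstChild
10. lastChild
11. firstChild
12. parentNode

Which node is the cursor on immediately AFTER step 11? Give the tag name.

Answer: ul

Derivation:
After 1 (lastChild): form
After 2 (previousSibling): h2
After 3 (nextSibling): form
After 4 (previousSibling): h2
After 5 (firstChild): h1
After 6 (parentNode): h2
After 7 (nextSibling): form
After 8 (parentNode): table
After 9 (firstChild): h3
After 10 (lastChild): ul
After 11 (firstChild): ul (no-op, stayed)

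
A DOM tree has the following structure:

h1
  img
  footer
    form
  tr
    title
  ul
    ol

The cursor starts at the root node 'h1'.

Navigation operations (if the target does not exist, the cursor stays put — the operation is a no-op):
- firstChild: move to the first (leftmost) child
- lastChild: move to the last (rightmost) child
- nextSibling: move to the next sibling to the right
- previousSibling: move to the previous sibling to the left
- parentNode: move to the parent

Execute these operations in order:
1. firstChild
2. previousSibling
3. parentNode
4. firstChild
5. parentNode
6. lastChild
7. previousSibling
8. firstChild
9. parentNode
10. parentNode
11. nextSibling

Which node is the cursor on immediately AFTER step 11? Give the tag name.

After 1 (firstChild): img
After 2 (previousSibling): img (no-op, stayed)
After 3 (parentNode): h1
After 4 (firstChild): img
After 5 (parentNode): h1
After 6 (lastChild): ul
After 7 (previousSibling): tr
After 8 (firstChild): title
After 9 (parentNode): tr
After 10 (parentNode): h1
After 11 (nextSibling): h1 (no-op, stayed)

Answer: h1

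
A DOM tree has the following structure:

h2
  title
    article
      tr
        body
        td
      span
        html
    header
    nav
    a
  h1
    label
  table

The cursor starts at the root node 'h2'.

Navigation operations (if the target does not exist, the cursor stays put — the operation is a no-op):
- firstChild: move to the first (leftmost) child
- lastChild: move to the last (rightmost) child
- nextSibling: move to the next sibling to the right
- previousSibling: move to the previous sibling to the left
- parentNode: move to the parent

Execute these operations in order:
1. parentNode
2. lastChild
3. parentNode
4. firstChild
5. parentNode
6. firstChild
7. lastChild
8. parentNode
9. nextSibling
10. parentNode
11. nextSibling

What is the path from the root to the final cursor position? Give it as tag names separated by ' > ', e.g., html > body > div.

Answer: h2

Derivation:
After 1 (parentNode): h2 (no-op, stayed)
After 2 (lastChild): table
After 3 (parentNode): h2
After 4 (firstChild): title
After 5 (parentNode): h2
After 6 (firstChild): title
After 7 (lastChild): a
After 8 (parentNode): title
After 9 (nextSibling): h1
After 10 (parentNode): h2
After 11 (nextSibling): h2 (no-op, stayed)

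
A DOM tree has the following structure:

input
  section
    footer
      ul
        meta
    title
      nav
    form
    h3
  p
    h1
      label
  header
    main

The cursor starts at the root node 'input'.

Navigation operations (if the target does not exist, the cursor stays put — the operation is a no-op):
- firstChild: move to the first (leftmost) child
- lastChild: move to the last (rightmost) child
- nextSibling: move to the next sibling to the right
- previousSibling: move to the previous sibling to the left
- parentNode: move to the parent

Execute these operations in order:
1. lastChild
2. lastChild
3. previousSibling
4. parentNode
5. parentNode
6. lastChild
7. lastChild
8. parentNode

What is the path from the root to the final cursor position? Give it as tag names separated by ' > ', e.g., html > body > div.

After 1 (lastChild): header
After 2 (lastChild): main
After 3 (previousSibling): main (no-op, stayed)
After 4 (parentNode): header
After 5 (parentNode): input
After 6 (lastChild): header
After 7 (lastChild): main
After 8 (parentNode): header

Answer: input > header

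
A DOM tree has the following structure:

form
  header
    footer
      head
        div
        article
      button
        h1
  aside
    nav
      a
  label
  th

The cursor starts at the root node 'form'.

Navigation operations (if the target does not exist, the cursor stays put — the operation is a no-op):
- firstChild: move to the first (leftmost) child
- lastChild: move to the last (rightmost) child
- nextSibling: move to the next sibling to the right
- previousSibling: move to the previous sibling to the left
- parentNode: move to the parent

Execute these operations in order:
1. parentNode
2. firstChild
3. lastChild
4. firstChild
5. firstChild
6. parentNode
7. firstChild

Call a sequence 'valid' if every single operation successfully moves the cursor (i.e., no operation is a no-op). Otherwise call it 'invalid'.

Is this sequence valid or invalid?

After 1 (parentNode): form (no-op, stayed)
After 2 (firstChild): header
After 3 (lastChild): footer
After 4 (firstChild): head
After 5 (firstChild): div
After 6 (parentNode): head
After 7 (firstChild): div

Answer: invalid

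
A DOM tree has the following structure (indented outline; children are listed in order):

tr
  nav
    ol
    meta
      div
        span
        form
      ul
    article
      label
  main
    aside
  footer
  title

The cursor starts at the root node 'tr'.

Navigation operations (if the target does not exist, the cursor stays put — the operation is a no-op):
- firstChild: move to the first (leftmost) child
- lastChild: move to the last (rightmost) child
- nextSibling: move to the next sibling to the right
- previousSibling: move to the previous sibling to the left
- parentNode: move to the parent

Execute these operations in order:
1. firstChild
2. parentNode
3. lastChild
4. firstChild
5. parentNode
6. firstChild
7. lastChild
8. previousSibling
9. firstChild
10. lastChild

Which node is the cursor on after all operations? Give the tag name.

Answer: form

Derivation:
After 1 (firstChild): nav
After 2 (parentNode): tr
After 3 (lastChild): title
After 4 (firstChild): title (no-op, stayed)
After 5 (parentNode): tr
After 6 (firstChild): nav
After 7 (lastChild): article
After 8 (previousSibling): meta
After 9 (firstChild): div
After 10 (lastChild): form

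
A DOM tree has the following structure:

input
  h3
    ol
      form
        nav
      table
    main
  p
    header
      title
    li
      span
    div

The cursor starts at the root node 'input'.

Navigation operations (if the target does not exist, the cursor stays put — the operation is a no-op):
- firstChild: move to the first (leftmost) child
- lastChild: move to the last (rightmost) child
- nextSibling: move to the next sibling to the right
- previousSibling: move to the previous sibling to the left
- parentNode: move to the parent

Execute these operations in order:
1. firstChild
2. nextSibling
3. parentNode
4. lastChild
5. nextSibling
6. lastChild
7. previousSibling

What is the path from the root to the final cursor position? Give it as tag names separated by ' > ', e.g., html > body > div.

After 1 (firstChild): h3
After 2 (nextSibling): p
After 3 (parentNode): input
After 4 (lastChild): p
After 5 (nextSibling): p (no-op, stayed)
After 6 (lastChild): div
After 7 (previousSibling): li

Answer: input > p > li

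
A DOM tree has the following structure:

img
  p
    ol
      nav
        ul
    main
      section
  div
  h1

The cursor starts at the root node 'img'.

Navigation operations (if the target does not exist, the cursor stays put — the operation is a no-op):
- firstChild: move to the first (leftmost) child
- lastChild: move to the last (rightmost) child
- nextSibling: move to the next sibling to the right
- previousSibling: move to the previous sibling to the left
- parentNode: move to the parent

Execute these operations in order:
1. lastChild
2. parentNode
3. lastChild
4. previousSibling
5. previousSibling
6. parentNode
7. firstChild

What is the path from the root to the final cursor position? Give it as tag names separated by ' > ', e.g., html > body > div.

After 1 (lastChild): h1
After 2 (parentNode): img
After 3 (lastChild): h1
After 4 (previousSibling): div
After 5 (previousSibling): p
After 6 (parentNode): img
After 7 (firstChild): p

Answer: img > p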